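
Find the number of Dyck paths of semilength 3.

Total monotonic paths to (3,3): C(6,3) = 20.
A path is bad iff it touches y = x + 1; reflecting its initial segment maps bad paths bijectively onto all paths to (2,4), of which there are C(6,4) = 15.
Valid Dyck paths: 20 - 15.
(Check: C(6,3) - C(6,4) = C(6,3)/4, the Catalan number C_{3}.)

Final answer: C_{3} = 5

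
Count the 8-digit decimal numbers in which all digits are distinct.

First digit: 9 (not 0). Second: 9 (not first). Third: 8, etc.
Total: 9 x 9 x 8 x 7 x 6 x 5 x 4 x 3.

Final answer: 1632960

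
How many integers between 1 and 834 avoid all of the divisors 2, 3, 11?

|div by 2|=417, |div by 3|=278, |div by 11|=75.
|div by 2&3|=139, |div by 2&11|=37, |div by 3&11|=25, |div by all|=12.
By inclusion-exclusion, divisible by at least one: 417+278+75-139-37-25+12 = 581.
Not divisible by any: 834 - 581.

Final answer: 253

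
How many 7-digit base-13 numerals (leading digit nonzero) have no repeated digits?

First digit: 12 (nonzero). Second: 12 (not first). Third: 11, etc.
Total: 12 x 12 x 11 x 10 x 9 x 8 x 7.

Final answer: 7983360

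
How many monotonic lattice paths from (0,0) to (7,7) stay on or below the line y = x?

Total monotonic paths to (7,7): C(14,7) = 3432.
Reflecting each bad path at its first crossing gives a bijection with paths to (6,8): C(14,8) = 3003.
Valid Dyck paths: 3432 - 3003.
(Check: C(14,7) - C(14,8) = C(14,7)/8, the Catalan number C_{7}.)

Final answer: C_{7} = 429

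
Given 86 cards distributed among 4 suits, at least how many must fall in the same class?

By pigeonhole with 86 objects and 4 categories: ceiling(86/4).

Final answer: 22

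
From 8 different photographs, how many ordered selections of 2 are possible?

P(8,2) = 8!/(8-2)! = 8!/6!.

Final answer: P(8,2) = 56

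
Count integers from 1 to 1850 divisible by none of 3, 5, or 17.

|div by 3|=616, |div by 5|=370, |div by 17|=108.
|div by 3&5|=123, |div by 3&17|=36, |div by 5&17|=21, |div by all|=7.
By inclusion-exclusion, divisible by at least one: 616+370+108-123-36-21+7 = 921.
Not divisible by any: 1850 - 921.

Final answer: 929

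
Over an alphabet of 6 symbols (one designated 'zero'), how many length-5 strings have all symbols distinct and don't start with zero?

The leading digit has 5 choices (anything but zero); the next has 5 (anything but the first), then 4, and so on, one fewer each time.
Total: 5 x 5 x 4 x 3 x 2.

Final answer: 600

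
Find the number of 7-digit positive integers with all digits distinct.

First digit: 9 (not 0). Second: 9 (not first). Third: 8, etc.
Total: 9 x 9 x 8 x 7 x 6 x 5 x 4.

Final answer: 544320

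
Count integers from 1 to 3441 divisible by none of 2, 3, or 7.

|div by 2|=1720, |div by 3|=1147, |div by 7|=491.
|div by 2&3|=573, |div by 2&7|=245, |div by 3&7|=163, |div by all|=81.
By inclusion-exclusion, divisible by at least one: 1720+1147+491-573-245-163+81 = 2458.
Not divisible by any: 3441 - 2458.

Final answer: 983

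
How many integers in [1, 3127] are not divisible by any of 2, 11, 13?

|div by 2|=1563, |div by 11|=284, |div by 13|=240.
|div by 2&11|=142, |div by 2&13|=120, |div by 11&13|=21, |div by all|=10.
By inclusion-exclusion, divisible by at least one: 1563+284+240-142-120-21+10 = 1814.
Not divisible by any: 3127 - 1814.

Final answer: 1313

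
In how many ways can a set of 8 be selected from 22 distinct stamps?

C(22,8) = 22!/(8! x 14!).

Final answer: \binom{22}{8} = 319770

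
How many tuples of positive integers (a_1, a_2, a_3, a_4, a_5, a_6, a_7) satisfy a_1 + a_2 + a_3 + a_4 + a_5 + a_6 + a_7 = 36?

Substitute a'_i = a_i - 1 (so a'_i >= 0). Then sum a'_i = 36 - 7 = 29.
Stars and bars: C(29+7-1, 7-1) = C(35,6).

Final answer: C(35,6) = 1623160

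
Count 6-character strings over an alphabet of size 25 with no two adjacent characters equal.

Let g(n) count such strings. g(1) = 25, and each valid string of length n-1 extends in 24 ways (any symbol but the last), so g(n) = 24 g(n-1).
Total: g(6) = 25 x 24^5.

Final answer: 25 x 24^{5} = 199065600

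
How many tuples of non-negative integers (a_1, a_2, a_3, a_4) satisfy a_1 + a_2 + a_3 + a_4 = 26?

Stars and bars with 26 stars and 3 bars:
C(26+4-1, 4-1) = C(29,3).

Final answer: C(29,3) = 3654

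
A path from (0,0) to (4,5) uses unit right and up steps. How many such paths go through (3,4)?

Paths (0,0)->(3,4): C(7,4) = 35.
Paths (3,4)->(4,5): C(2,1) = 2.
By multiplication principle: 35 x 2.

Final answer: 70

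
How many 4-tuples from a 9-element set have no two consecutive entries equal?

First character: 9 choices. Each subsequent: 8 choices (must differ from the previous one).
Total: 9 x 8^3.

Final answer: 9 x 8^{3} = 4608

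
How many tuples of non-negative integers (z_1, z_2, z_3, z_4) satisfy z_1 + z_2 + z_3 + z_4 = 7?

Stars and bars with 7 stars and 3 bars:
C(7+4-1, 4-1) = C(10,3).

Final answer: C(10,3) = 120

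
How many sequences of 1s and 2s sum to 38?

Let f(n) be the number of climbs. Removing the last move (1 or 2 steps) gives f(n) = f(n-1) + f(n-2); base cases f(1)=1, f(2)=2.
Computing successive values: f(1)=1, f(2)=2, f(3)=3, f(4)=5, f(5)=8, f(6)=13, f(7)=21, f(8)=34, f(9)=55, f(10)=89, f(11)=144, f(12)=233, f(13)=377, f(14)=610, f(15)=987, f(16)=1597, f(17)=2584, f(18)=4181, f(19)=6765, f(20)=10946, f(21)=17711, f(22)=28657, f(23)=46368, f(24)=75025, f(25)=121393, f(26)=196418, f(27)=317811, f(28)=514229, f(29)=832040, f(30)=1346269, f(31)=2178309, f(32)=3524578, f(33)=5702887, f(34)=9227465, f(35)=14930352, f(36)=24157817, f(37)=39088169, f(38)=63245986.

Final answer: 63245986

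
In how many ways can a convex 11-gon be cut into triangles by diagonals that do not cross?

This is counted by the nth Catalan number C_n. Here n = 11 - 2 = 9.
Using C_0 = 1 and C_(k+1) = C_k x 2(2k+1)/(k+2), build up term by term: C_1=1, C_2=2, C_3=5, C_4=14, C_5=42, C_6=132, C_7=429, C_8=1430, C_9=4862.

Final answer: C_{9} = 4862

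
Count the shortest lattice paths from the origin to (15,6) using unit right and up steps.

Each path has 15 right steps and 6 up steps in some order (21 steps total).
Choose which 6 of the 21 steps are up: C(21,6).

Final answer: C(21,6) = 54264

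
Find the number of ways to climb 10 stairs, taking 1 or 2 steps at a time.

Let f(n) count the ways. The last step is size 1 or 2, so f(n) = f(n-1) + f(n-2) with f(1)=1, f(2)=2.
Iterating the recurrence: f(1)=1, f(2)=2, f(3)=3, f(4)=5, f(5)=8, f(6)=13, f(7)=21, f(8)=34, f(9)=55, f(10)=89.

Final answer: 89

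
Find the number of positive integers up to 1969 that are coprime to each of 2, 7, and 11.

|div by 2|=984, |div by 7|=281, |div by 11|=179.
|div by 2&7|=140, |div by 2&11|=89, |div by 7&11|=25, |div by all|=12.
By inclusion-exclusion, divisible by at least one: 984+281+179-140-89-25+12 = 1202.
Not divisible by any: 1969 - 1202.

Final answer: 767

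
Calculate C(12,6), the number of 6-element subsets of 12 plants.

C(12,6) = 12!/(6! x (12-6)!).

Final answer: C(12,6) = 924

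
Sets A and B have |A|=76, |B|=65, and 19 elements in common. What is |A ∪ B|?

|A union B| = |A| + |B| - |A intersect B| = 76 + 65 - 19.

Final answer: 122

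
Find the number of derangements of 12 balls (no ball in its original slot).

Use the recurrence D(n) = (n-1)(D(n-1) + D(n-2)) with D(0)=1, D(1)=0.
D(2) = 1 x (0 + 1) = 1
D(3) = 2 x (1 + 0) = 2
D(4) = 3 x (2 + 1) = 9
D(5) = 4 x (9 + 2) = 44
D(6) = 5 x (44 + 9) = 265
D(7) = 6 x (265 + 44) = 1854
D(8) = 7 x (1854 + 265) = 14833
D(9) = 8 x (14833 + 1854) = 133496
D(10) = 9 x (133496 + 14833) = 1334961
D(11) = 10 x (1334961 + 133496) = 14684570
D(12) = 11 x (D(11) + D(10)) = 11 x (14684570 + 1334961)

Final answer: D(12) = 176214841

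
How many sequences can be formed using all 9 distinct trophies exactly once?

The number of ways to arrange 9 distinct objects is 9!.

Final answer: 9! = 362880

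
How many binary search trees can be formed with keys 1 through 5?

The structures are counted by the Catalan number C_n. Here n = 5.
C_n = C(2n,n) - C(2n,n+1), so C_{5} = C(10,5) - C(10,6) = 252 - 210.

Final answer: C_{5} = 42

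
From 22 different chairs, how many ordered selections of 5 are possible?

P(22,5) = 22!/(22-5)! = 22!/17!.

Final answer: P(22,5) = 3160080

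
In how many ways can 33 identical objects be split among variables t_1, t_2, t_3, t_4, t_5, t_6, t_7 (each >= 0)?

Stars and bars with 33 stars and 6 bars:
C(33+7-1, 7-1) = C(39,6).

Final answer: C(39,6) = 3262623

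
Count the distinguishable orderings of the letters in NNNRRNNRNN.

Letters (N:7, R:3). Total letters: 10.
Permutations = 10!/(7! x 3!).

Final answer: 120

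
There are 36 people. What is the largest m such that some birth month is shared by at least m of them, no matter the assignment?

There are 12 possible values for birth month. With 36 people and 12 categories, by pigeonhole: ceiling(36/12).

Final answer: 3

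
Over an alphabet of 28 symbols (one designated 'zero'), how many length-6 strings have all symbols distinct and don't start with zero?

First digit: 27 (nonzero). Second: 27 (not first). Third: 26, etc.
Total: 27 x 27 x 26 x 25 x 24 x 23.

Final answer: 261565200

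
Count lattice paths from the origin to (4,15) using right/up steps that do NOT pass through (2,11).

Total paths to (4,15): C(19,15) = 3876.
Paths through (2,11): C(13,11) x C(6,4) = 1170.
Avoiding (2,11): 3876 - 1170.

Final answer: 2706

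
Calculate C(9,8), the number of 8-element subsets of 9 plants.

C(9,8) = 9!/(8! x (9-8)!).

Final answer: C(9,8) = 9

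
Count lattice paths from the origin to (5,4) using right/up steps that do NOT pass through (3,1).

Total paths to (5,4): C(9,4) = 126.
Paths through (3,1): C(4,1) x C(5,3) = 40.
Avoiding (3,1): 126 - 40.

Final answer: 86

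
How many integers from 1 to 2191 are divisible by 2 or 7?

Multiples of 2: 1095. Multiples of 7: 313. Of both (lcm=14): 156.
By inclusion-exclusion: 1095 + 313 - 156.

Final answer: 1252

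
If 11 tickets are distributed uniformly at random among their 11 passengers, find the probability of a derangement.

D(n) = (n-1)(D(n-1) + D(n-2)), D(0)=1, D(1)=0.
Building up: D(2)=1, D(3)=2, D(4)=9, D(5)=44, D(6)=265, D(7)=1854, D(8)=14833, D(9)=133496, D(10)=1334961, D(11)=14684570.
Total arrangements: 11! = 39916800.
Probability = D(11)/11! = 1468457/3991680.

Final answer: D(11)/11! = 14684570/39916800 = 0.367879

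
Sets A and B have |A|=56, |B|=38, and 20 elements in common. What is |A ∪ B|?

|A union B| = |A| + |B| - |A intersect B| = 56 + 38 - 20.

Final answer: 74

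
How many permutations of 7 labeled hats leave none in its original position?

Use the recurrence D(n) = (n-1)(D(n-1) + D(n-2)) with D(0)=1, D(1)=0.
D(2) = 1 x (0 + 1) = 1
D(3) = 2 x (1 + 0) = 2
D(4) = 3 x (2 + 1) = 9
D(5) = 4 x (9 + 2) = 44
D(6) = 5 x (44 + 9) = 265
D(7) = 6 x (D(6) + D(5)) = 6 x (265 + 44)

Final answer: D(7) = 1854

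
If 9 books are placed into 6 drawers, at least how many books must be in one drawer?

By the pigeonhole principle: ceiling(9/6).

Final answer: 2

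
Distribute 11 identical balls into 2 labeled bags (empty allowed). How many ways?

Stars and bars: C(n+k-1, k-1) = C(12,1).

Final answer: C(12,1) = 12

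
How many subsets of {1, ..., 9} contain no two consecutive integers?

Let a(n) count such subsets of {1, ..., n}. Either n is excluded (a(n-1) ways) or n is included, forcing n-1 out (a(n-2) ways), so a(n) = a(n-1) + a(n-2) with a(1)=2, a(2)=3.
Building up term by term: a(1)=2, a(2)=3, a(3)=5, a(4)=8, a(5)=13, a(6)=21, a(7)=34, a(8)=55, a(9)=89.

Final answer: 89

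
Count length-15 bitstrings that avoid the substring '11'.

Let a(n) count valid strings. If the last bit is 0 the prefix is any valid string of length n-1; if it is 1 the string must end in 01 with a valid prefix of length n-2. So a(n) = a(n-1) + a(n-2), a(1)=2, a(2)=3.
Computing successive values: a(1)=2, a(2)=3, a(3)=5, a(4)=8, a(5)=13, a(6)=21, a(7)=34, a(8)=55, a(9)=89, a(10)=144, a(11)=233, a(12)=377, a(13)=610, a(14)=987, a(15)=1597.

Final answer: 1597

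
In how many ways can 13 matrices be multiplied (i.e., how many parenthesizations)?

This is counted by the nth Catalan number C_n. Here n = 13 - 1 = 12.
C_n = C(2n,n)/(n+1), so C_{12} = C(24,12)/13 = 2704156/13.

Final answer: C_{12} = 208012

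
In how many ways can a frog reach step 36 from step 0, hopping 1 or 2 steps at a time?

Let f(n) count the ways. The last step is size 1 or 2, so f(n) = f(n-1) + f(n-2) with f(1)=1, f(2)=2.
Iterating the recurrence: f(1)=1, f(2)=2, f(3)=3, f(4)=5, f(5)=8, f(6)=13, f(7)=21, f(8)=34, f(9)=55, f(10)=89, f(11)=144, f(12)=233, f(13)=377, f(14)=610, f(15)=987, f(16)=1597, f(17)=2584, f(18)=4181, f(19)=6765, f(20)=10946, f(21)=17711, f(22)=28657, f(23)=46368, f(24)=75025, f(25)=121393, f(26)=196418, f(27)=317811, f(28)=514229, f(29)=832040, f(30)=1346269, f(31)=2178309, f(32)=3524578, f(33)=5702887, f(34)=9227465, f(35)=14930352, f(36)=24157817.

Final answer: 24157817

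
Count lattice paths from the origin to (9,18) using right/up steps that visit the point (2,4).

Paths (0,0)->(2,4): C(6,4) = 15.
Paths (2,4)->(9,18): C(21,14) = 116280.
By multiplication principle: 15 x 116280.

Final answer: 1744200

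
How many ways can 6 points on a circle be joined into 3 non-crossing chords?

This is a standard Catalan-number count: the answer is C_n. Here n = 6/2 = 3.
C_n = C(2n,n) - C(2n,n+1), so C_{3} = C(6,3) - C(6,4) = 20 - 15.

Final answer: C_{3} = 5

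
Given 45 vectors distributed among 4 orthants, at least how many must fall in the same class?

By pigeonhole with 45 objects and 4 categories: ceiling(45/4).

Final answer: 12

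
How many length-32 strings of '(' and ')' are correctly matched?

This is a standard Catalan-number count: the answer is C_n. Here n = 16 (pairs).
C_n = C(2n,n)/(n+1), so C_{16} = C(32,16)/17 = 601080390/17.

Final answer: C_{16} = 35357670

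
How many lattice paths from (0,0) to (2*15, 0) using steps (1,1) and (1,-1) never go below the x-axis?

Total monotonic paths to (15,15): C(30,15) = 155117520.
Paths that cross above y=x (reflection bijection): C(30,16) = 145422675.
Valid Dyck paths: 155117520 - 145422675.
(Check: C(30,15) - C(30,16) = C(30,15)/16, the Catalan number C_{15}.)

Final answer: C_{15} = 9694845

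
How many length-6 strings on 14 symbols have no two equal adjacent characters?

First character: 14 choices. Each subsequent: 13 choices (must differ from the previous one).
Total: 14 x 13^5.

Final answer: 14 x 13^{5} = 5198102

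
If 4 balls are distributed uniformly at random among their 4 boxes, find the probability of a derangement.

Derangements satisfy D(n) = (n-1)(D(n-1) + D(n-2)), starting from D(0)=1, D(1)=0.
Building up: D(2)=1, D(3)=2, D(4)=9.
Total arrangements: 4! = 24.
Probability = D(4)/4! = 3/8.

Final answer: D(4)/4! = 9/24 = 0.375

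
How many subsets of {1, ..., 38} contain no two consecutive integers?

Let a(n) count such subsets of {1, ..., n}. Either n is excluded (a(n-1) ways) or n is included, forcing n-1 out (a(n-2) ways), so a(n) = a(n-1) + a(n-2) with a(1)=2, a(2)=3.
Iterating the recurrence: a(1)=2, a(2)=3, a(3)=5, a(4)=8, a(5)=13, a(6)=21, a(7)=34, a(8)=55, a(9)=89, a(10)=144, a(11)=233, a(12)=377, a(13)=610, a(14)=987, a(15)=1597, a(16)=2584, a(17)=4181, a(18)=6765, a(19)=10946, a(20)=17711, a(21)=28657, a(22)=46368, a(23)=75025, a(24)=121393, a(25)=196418, a(26)=317811, a(27)=514229, a(28)=832040, a(29)=1346269, a(30)=2178309, a(31)=3524578, a(32)=5702887, a(33)=9227465, a(34)=14930352, a(35)=24157817, a(36)=39088169, a(37)=63245986, a(38)=102334155.

Final answer: 102334155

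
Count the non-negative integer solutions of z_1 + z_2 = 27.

Stars and bars with 27 stars and 1 bars:
C(27+2-1, 2-1) = C(28,1).

Final answer: C(28,1) = 28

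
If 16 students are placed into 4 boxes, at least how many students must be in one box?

By the pigeonhole principle: ceiling(16/4).

Final answer: 4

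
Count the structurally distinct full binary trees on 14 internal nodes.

This is counted by the nth Catalan number C_n. Here n = 14.
C_n = C(2n,n) - C(2n,n+1), so C_{14} = C(28,14) - C(28,15) = 40116600 - 37442160.

Final answer: C_{14} = 2674440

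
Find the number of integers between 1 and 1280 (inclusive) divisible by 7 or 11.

Multiples of 7: 182. Multiples of 11: 116. Of both (lcm=77): 16.
By inclusion-exclusion: 182 + 116 - 16.

Final answer: 282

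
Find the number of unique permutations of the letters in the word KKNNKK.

Letters (K:4, N:2). Total letters: 6.
Permutations = 6!/(4! x 2!).

Final answer: 15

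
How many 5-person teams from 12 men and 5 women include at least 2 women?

Sum over valid woman counts:
C(5,2)C(12,3) = 2200
C(5,3)C(12,2) = 660
C(5,4)C(12,1) = 60
C(5,5)C(12,0) = 1
Total: 2200 + 660 + 60 + 1.

Final answer: 2921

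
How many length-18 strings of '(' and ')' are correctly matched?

The structures are counted by the Catalan number C_n. Here n = 9 (pairs).
C_n = C(2n,n) - C(2n,n+1), so C_{9} = C(18,9) - C(18,10) = 48620 - 43758.

Final answer: C_{9} = 4862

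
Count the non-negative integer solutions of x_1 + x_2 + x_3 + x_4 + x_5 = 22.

Stars and bars with 22 stars and 4 bars:
C(22+5-1, 5-1) = C(26,4).

Final answer: C(26,4) = 14950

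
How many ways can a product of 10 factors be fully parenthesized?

This is counted by the nth Catalan number C_n. Here n = 10 - 1 = 9.
C_n = (2n)!/(n!(n+1)!), so C_{9} = 18!/(9! x 10!) = C(18,9)/10 = 48620/10.

Final answer: C_{9} = 4862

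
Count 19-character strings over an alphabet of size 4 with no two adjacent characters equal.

Let g(n) count such strings. g(1) = 4, and each valid string of length n-1 extends in 3 ways (any symbol but the last), so g(n) = 3 g(n-1).
Total: g(19) = 4 x 3^18.

Final answer: 4 x 3^{18} = 1549681956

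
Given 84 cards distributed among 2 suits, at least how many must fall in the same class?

By pigeonhole with 84 objects and 2 categories: ceiling(84/2).

Final answer: 42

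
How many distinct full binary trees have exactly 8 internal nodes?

This is a standard Catalan-number count: the answer is C_n. Here n = 8.
C_n = C(2n,n) - C(2n,n+1), so C_{8} = C(16,8) - C(16,9) = 12870 - 11440.

Final answer: C_{8} = 1430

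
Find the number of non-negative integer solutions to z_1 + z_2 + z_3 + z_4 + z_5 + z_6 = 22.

Stars and bars with 22 stars and 5 bars:
C(22+6-1, 6-1) = C(27,5).

Final answer: C(27,5) = 80730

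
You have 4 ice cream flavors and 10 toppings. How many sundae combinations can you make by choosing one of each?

By the multiplication principle: 4 x 10.

Final answer: 40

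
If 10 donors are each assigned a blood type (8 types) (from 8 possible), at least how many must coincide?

There are 8 possible values for blood type (8 types). With 10 donors and 8 categories, by pigeonhole: ceiling(10/8).

Final answer: 2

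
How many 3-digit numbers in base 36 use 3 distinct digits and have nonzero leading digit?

The leading digit has 35 choices (anything but zero); the next has 35 (anything but the first), then 34, and so on, one fewer each time.
Total: 35 x 35 x 34.

Final answer: 41650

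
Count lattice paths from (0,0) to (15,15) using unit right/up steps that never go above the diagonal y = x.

Total monotonic paths to (15,15): C(30,15) = 155117520.
A path is bad iff it touches y = x + 1; reflecting its initial segment maps bad paths bijectively onto all paths to (14,16), of which there are C(30,16) = 145422675.
Valid Dyck paths: 155117520 - 145422675.
(These counts are the Catalan numbers.)

Final answer: C_{15} = 9694845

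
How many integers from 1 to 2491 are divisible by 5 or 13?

Multiples of 5: 498. Multiples of 13: 191. Of both (lcm=65): 38.
By inclusion-exclusion: 498 + 191 - 38.

Final answer: 651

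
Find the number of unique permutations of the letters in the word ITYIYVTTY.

Letters (I:2, T:3, V:1, Y:3). Total letters: 9.
Permutations = 9!/(3! x 3! x 2!).

Final answer: 5040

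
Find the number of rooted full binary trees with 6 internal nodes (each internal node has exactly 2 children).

The structures are counted by the Catalan number C_n. Here n = 6.
Using C_0 = 1 and C_(k+1) = C_k x 2(2k+1)/(k+2), build up term by term: C_1=1, C_2=2, C_3=5, C_4=14, C_5=42, C_6=132.

Final answer: C_{6} = 132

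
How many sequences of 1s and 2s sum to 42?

Let f(n) count the ways. The last step is size 1 or 2, so f(n) = f(n-1) + f(n-2) with f(1)=1, f(2)=2.
Building up term by term: f(1)=1, f(2)=2, f(3)=3, f(4)=5, f(5)=8, f(6)=13, f(7)=21, f(8)=34, f(9)=55, f(10)=89, f(11)=144, f(12)=233, f(13)=377, f(14)=610, f(15)=987, f(16)=1597, f(17)=2584, f(18)=4181, f(19)=6765, f(20)=10946, f(21)=17711, f(22)=28657, f(23)=46368, f(24)=75025, f(25)=121393, f(26)=196418, f(27)=317811, f(28)=514229, f(29)=832040, f(30)=1346269, f(31)=2178309, f(32)=3524578, f(33)=5702887, f(34)=9227465, f(35)=14930352, f(36)=24157817, f(37)=39088169, f(38)=63245986, f(39)=102334155, f(40)=165580141, f(41)=267914296, f(42)=433494437.

Final answer: 433494437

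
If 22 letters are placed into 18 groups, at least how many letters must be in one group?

By the pigeonhole principle: ceiling(22/18).

Final answer: 2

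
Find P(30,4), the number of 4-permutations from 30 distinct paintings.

P(30,4) = 30!/(30-4)! = 30!/26!.

Final answer: P(30,4) = 657720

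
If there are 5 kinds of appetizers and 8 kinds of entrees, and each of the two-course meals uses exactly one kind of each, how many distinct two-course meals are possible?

By the multiplication principle: 5 x 8.

Final answer: 40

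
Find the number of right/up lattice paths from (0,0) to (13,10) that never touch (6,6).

Total paths to (13,10): C(23,10) = 1144066.
Paths through (6,6): C(12,6) x C(11,4) = 304920.
Avoiding (6,6): 1144066 - 304920.

Final answer: 839146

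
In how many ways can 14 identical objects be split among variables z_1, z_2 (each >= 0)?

Stars and bars with 14 stars and 1 bars:
C(14+2-1, 2-1) = C(15,1).

Final answer: C(15,1) = 15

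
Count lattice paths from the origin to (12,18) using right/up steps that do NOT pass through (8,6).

Total paths to (12,18): C(30,18) = 86493225.
Paths through (8,6): C(14,6) x C(16,12) = 5465460.
Avoiding (8,6): 86493225 - 5465460.

Final answer: 81027765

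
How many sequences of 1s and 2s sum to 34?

Condition on the final move: it is a 1-step (f(n-1) ways to get there) or a 2-step (f(n-2) ways), so f(n) = f(n-1) + f(n-2), with f(1)=1, f(2)=2.
Iterating the recurrence: f(1)=1, f(2)=2, f(3)=3, f(4)=5, f(5)=8, f(6)=13, f(7)=21, f(8)=34, f(9)=55, f(10)=89, f(11)=144, f(12)=233, f(13)=377, f(14)=610, f(15)=987, f(16)=1597, f(17)=2584, f(18)=4181, f(19)=6765, f(20)=10946, f(21)=17711, f(22)=28657, f(23)=46368, f(24)=75025, f(25)=121393, f(26)=196418, f(27)=317811, f(28)=514229, f(29)=832040, f(30)=1346269, f(31)=2178309, f(32)=3524578, f(33)=5702887, f(34)=9227465.

Final answer: 9227465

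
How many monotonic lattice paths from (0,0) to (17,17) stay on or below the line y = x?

Total monotonic paths to (17,17): C(34,17) = 2333606220.
By the reflection principle, paths that go above the diagonal number C(34,18) = 2203961430.
Valid Dyck paths: 2333606220 - 2203961430.
(Check: C(34,17) - C(34,18) = C(34,17)/18, the Catalan number C_{17}.)

Final answer: C_{17} = 129644790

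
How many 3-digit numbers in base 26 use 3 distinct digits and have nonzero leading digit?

First digit: 25 (nonzero). Second: 25 (not first). Third: 24, etc.
Total: 25 x 25 x 24.

Final answer: 15000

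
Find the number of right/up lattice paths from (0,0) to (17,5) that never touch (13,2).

Total paths to (17,5): C(22,5) = 26334.
Paths through (13,2): C(15,2) x C(7,3) = 3675.
Avoiding (13,2): 26334 - 3675.

Final answer: 22659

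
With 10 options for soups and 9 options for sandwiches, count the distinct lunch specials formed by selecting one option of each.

By the multiplication principle: 10 x 9.

Final answer: 90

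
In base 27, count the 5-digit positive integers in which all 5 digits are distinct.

First digit: 26 (nonzero). Second: 26 (not first). Third: 25, etc.
Total: 26 x 26 x 25 x 24 x 23.

Final answer: 9328800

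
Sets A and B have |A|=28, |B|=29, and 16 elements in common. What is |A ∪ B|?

|A union B| = |A| + |B| - |A intersect B| = 28 + 29 - 16.

Final answer: 41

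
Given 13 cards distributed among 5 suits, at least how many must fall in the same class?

By pigeonhole with 13 objects and 5 categories: ceiling(13/5).

Final answer: 3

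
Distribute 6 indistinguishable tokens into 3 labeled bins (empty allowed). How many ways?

Stars and bars: C(n+k-1, k-1) = C(8,2).

Final answer: C(8,2) = 28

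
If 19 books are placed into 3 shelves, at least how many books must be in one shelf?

By the pigeonhole principle: ceiling(19/3).

Final answer: 7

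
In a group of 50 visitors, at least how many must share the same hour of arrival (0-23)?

There are 24 possible values for hour of arrival (0-23). With 50 visitors and 24 categories, by pigeonhole: ceiling(50/24).

Final answer: 3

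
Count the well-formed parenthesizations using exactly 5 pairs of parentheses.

This is a standard Catalan-number count: the answer is C_n. Here n = 5 (pairs).
C_n = (2n)!/(n!(n+1)!), so C_{5} = 10!/(5! x 6!) = C(10,5)/6 = 252/6.

Final answer: C_{5} = 42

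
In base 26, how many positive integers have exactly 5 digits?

These are the integers in [26^4, 26^5), so the count is 26^5 - 26^4 = 25 x 26^4.

Final answer: 11424400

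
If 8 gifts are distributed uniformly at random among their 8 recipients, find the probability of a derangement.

D(n) = (n-1)(D(n-1) + D(n-2)), D(0)=1, D(1)=0.
Building up: D(2)=1, D(3)=2, D(4)=9, D(5)=44, D(6)=265, D(7)=1854, D(8)=14833.
Total arrangements: 8! = 40320.
Probability = D(8)/8! = 2119/5760.

Final answer: D(8)/8! = 14833/40320 = 0.367882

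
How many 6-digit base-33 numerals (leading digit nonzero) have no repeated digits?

The leading digit has 32 choices (anything but zero); the next has 32 (anything but the first), then 31, and so on, one fewer each time.
Total: 32 x 32 x 31 x 30 x 29 x 28.

Final answer: 773283840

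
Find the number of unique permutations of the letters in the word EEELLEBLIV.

Letters (B:1, E:4, I:1, L:3, V:1). Total letters: 10.
Permutations = 10!/(4! x 3!).

Final answer: 25200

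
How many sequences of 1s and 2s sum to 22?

Let f(n) count the ways. The last step is size 1 or 2, so f(n) = f(n-1) + f(n-2) with f(1)=1, f(2)=2.
Iterating the recurrence: f(1)=1, f(2)=2, f(3)=3, f(4)=5, f(5)=8, f(6)=13, f(7)=21, f(8)=34, f(9)=55, f(10)=89, f(11)=144, f(12)=233, f(13)=377, f(14)=610, f(15)=987, f(16)=1597, f(17)=2584, f(18)=4181, f(19)=6765, f(20)=10946, f(21)=17711, f(22)=28657.

Final answer: 28657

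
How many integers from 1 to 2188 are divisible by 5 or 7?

Multiples of 5: 437. Multiples of 7: 312. Of both (lcm=35): 62.
By inclusion-exclusion: 437 + 312 - 62.

Final answer: 687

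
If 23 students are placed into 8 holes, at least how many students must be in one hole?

By the pigeonhole principle: ceiling(23/8).

Final answer: 3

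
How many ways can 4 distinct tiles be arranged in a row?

The number of ways to arrange 4 distinct objects is 4!.

Final answer: 4! = 24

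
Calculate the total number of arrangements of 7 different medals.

The number of ways to arrange 7 distinct objects is 7!.

Final answer: 7! = 5040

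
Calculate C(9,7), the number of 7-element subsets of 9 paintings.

C(9,7) = 9!/(7! x 2!).

Final answer: \binom{9}{7} = 36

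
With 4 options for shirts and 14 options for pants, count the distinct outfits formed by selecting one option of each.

By the multiplication principle: 4 x 14.

Final answer: 56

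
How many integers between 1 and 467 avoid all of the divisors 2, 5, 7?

|div by 2|=233, |div by 5|=93, |div by 7|=66.
|div by 2&5|=46, |div by 2&7|=33, |div by 5&7|=13, |div by all|=6.
By inclusion-exclusion, divisible by at least one: 233+93+66-46-33-13+6 = 306.
Not divisible by any: 467 - 306.

Final answer: 161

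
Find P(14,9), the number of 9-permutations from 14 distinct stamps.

P(14,9) = 14!/(14-9)! = 14!/5!.

Final answer: P(14,9) = 726485760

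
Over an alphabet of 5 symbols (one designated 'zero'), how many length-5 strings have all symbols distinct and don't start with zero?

First digit: 4 (nonzero). Second: 4 (not first). Third: 3, etc.
Total: 4 x 4 x 3 x 2 x 1.

Final answer: 96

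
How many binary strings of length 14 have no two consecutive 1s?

A valid string ends in 0 (append to any length-(n-1) valid string) or in 01 (append to any length-(n-2) valid string), so a(n) = a(n-1) + a(n-2) with a(1)=2, a(2)=3.
Building up term by term: a(1)=2, a(2)=3, a(3)=5, a(4)=8, a(5)=13, a(6)=21, a(7)=34, a(8)=55, a(9)=89, a(10)=144, a(11)=233, a(12)=377, a(13)=610, a(14)=987.

Final answer: 987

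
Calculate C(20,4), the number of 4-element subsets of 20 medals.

C(20,4) = 20!/(4! x 16!).

Final answer: \binom{20}{4} = 4845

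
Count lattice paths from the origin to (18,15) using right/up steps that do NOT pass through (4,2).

Total paths to (18,15): C(33,15) = 1037158320.
Paths through (4,2): C(6,2) x C(27,13) = 300874500.
Avoiding (4,2): 1037158320 - 300874500.

Final answer: 736283820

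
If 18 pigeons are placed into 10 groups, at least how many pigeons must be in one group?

By the pigeonhole principle: ceiling(18/10).

Final answer: 2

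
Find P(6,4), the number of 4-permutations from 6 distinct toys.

P(6,4) = 6!/(6-4)! = 6!/2!.

Final answer: P(6,4) = 360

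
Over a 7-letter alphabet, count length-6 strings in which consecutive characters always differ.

First character: 7 choices. Each subsequent: 6 choices (must differ from the previous one).
Total: 7 x 6^5.

Final answer: 7 x 6^{5} = 54432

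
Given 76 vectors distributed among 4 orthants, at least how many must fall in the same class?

By pigeonhole with 76 objects and 4 categories: ceiling(76/4).

Final answer: 19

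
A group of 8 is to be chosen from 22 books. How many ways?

C(22,8) = 22!/(8! x 14!).

Final answer: \binom{22}{8} = 319770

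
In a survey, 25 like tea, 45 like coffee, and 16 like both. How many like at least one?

|A union B| = |A| + |B| - |A intersect B| = 25 + 45 - 16.

Final answer: 54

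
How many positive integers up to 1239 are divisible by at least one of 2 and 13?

Multiples of 2: 619. Multiples of 13: 95. Of both (lcm=26): 47.
By inclusion-exclusion: 619 + 95 - 47.

Final answer: 667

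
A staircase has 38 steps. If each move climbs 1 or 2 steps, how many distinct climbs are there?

Let f(n) be the number of climbs. Removing the last move (1 or 2 steps) gives f(n) = f(n-1) + f(n-2); base cases f(1)=1, f(2)=2.
Iterating the recurrence: f(1)=1, f(2)=2, f(3)=3, f(4)=5, f(5)=8, f(6)=13, f(7)=21, f(8)=34, f(9)=55, f(10)=89, f(11)=144, f(12)=233, f(13)=377, f(14)=610, f(15)=987, f(16)=1597, f(17)=2584, f(18)=4181, f(19)=6765, f(20)=10946, f(21)=17711, f(22)=28657, f(23)=46368, f(24)=75025, f(25)=121393, f(26)=196418, f(27)=317811, f(28)=514229, f(29)=832040, f(30)=1346269, f(31)=2178309, f(32)=3524578, f(33)=5702887, f(34)=9227465, f(35)=14930352, f(36)=24157817, f(37)=39088169, f(38)=63245986.

Final answer: 63245986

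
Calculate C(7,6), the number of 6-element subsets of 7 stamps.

C(7,6) = 7!/(6! x (7-6)!).

Final answer: C(7,6) = 7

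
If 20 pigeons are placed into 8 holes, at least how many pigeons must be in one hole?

By the pigeonhole principle: ceiling(20/8).

Final answer: 3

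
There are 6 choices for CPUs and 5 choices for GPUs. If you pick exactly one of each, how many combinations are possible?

By the multiplication principle: 6 x 5.

Final answer: 30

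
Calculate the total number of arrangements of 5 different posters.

The number of ways to arrange 5 distinct objects is 5!.

Final answer: 5! = 120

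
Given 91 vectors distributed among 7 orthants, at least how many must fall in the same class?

By pigeonhole with 91 objects and 7 categories: ceiling(91/7).

Final answer: 13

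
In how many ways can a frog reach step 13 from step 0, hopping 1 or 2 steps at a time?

Condition on the final move: it is a 1-step (f(n-1) ways to get there) or a 2-step (f(n-2) ways), so f(n) = f(n-1) + f(n-2), with f(1)=1, f(2)=2.
Iterating the recurrence: f(1)=1, f(2)=2, f(3)=3, f(4)=5, f(5)=8, f(6)=13, f(7)=21, f(8)=34, f(9)=55, f(10)=89, f(11)=144, f(12)=233, f(13)=377.

Final answer: 377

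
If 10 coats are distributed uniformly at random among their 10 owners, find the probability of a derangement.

Derangements satisfy D(n) = (n-1)(D(n-1) + D(n-2)), starting from D(0)=1, D(1)=0.
Building up: D(2)=1, D(3)=2, D(4)=9, D(5)=44, D(6)=265, D(7)=1854, D(8)=14833, D(9)=133496, D(10)=1334961.
Total arrangements: 10! = 3628800.
Probability = D(10)/10! = 16481/44800.

Final answer: D(10)/10! = 1334961/3628800 = 0.367879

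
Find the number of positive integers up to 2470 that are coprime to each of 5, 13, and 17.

|div by 5|=494, |div by 13|=190, |div by 17|=145.
|div by 5&13|=38, |div by 5&17|=29, |div by 13&17|=11, |div by all|=2.
By inclusion-exclusion, divisible by at least one: 494+190+145-38-29-11+2 = 753.
Not divisible by any: 2470 - 753.

Final answer: 1717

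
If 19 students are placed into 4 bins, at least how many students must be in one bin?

By the pigeonhole principle: ceiling(19/4).

Final answer: 5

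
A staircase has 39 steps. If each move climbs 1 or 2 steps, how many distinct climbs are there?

Condition on the final move: it is a 1-step (f(n-1) ways to get there) or a 2-step (f(n-2) ways), so f(n) = f(n-1) + f(n-2), with f(1)=1, f(2)=2.
Iterating the recurrence: f(1)=1, f(2)=2, f(3)=3, f(4)=5, f(5)=8, f(6)=13, f(7)=21, f(8)=34, f(9)=55, f(10)=89, f(11)=144, f(12)=233, f(13)=377, f(14)=610, f(15)=987, f(16)=1597, f(17)=2584, f(18)=4181, f(19)=6765, f(20)=10946, f(21)=17711, f(22)=28657, f(23)=46368, f(24)=75025, f(25)=121393, f(26)=196418, f(27)=317811, f(28)=514229, f(29)=832040, f(30)=1346269, f(31)=2178309, f(32)=3524578, f(33)=5702887, f(34)=9227465, f(35)=14930352, f(36)=24157817, f(37)=39088169, f(38)=63245986, f(39)=102334155.

Final answer: 102334155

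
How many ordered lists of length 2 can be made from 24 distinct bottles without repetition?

P(24,2) = 24!/(24-2)! = 24!/22!.

Final answer: P(24,2) = 552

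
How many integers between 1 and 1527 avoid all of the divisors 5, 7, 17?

|div by 5|=305, |div by 7|=218, |div by 17|=89.
|div by 5&7|=43, |div by 5&17|=17, |div by 7&17|=12, |div by all|=2.
By inclusion-exclusion, divisible by at least one: 305+218+89-43-17-12+2 = 542.
Not divisible by any: 1527 - 542.

Final answer: 985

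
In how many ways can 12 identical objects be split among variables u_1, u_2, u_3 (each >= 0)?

Stars and bars with 12 stars and 2 bars:
C(12+3-1, 3-1) = C(14,2).

Final answer: C(14,2) = 91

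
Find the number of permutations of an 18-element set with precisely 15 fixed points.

Choose which 15 elements are fixed: C(18,15) = 816.
Derange the remaining 3 using D(j) = (j-1)(D(j-1) + D(j-2)), D(0)=1, D(1)=0: D(2)=1, D(3)=2.
Total: 816 x 2.

Final answer: C(18,15) D(3) = 1632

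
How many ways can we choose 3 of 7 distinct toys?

C(7,3) = 7!/(3! x (7-3)!).

Final answer: C(7,3) = 35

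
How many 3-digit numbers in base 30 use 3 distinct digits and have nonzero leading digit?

The leading digit has 29 choices (anything but zero); the next has 29 (anything but the first), then 28, and so on, one fewer each time.
Total: 29 x 29 x 28.

Final answer: 23548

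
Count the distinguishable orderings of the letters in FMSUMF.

Letters (F:2, M:2, S:1, U:1). Total letters: 6.
Permutations = 6!/(2! x 2!).

Final answer: 180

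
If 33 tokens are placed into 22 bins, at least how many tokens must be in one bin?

By the pigeonhole principle: ceiling(33/22).

Final answer: 2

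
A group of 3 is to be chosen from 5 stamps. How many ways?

C(5,3) = 5!/(3! x (5-3)!).

Final answer: C(5,3) = 10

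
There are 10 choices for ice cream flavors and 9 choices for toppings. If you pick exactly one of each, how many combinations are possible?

By the multiplication principle: 10 x 9.

Final answer: 90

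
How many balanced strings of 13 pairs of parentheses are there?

This is counted by the nth Catalan number C_n. Here n = 13 (pairs).
Using C_0 = 1 and C_(k+1) = C_k x 2(2k+1)/(k+2), build up term by term: C_1=1, C_2=2, C_3=5, C_4=14, C_5=42, C_6=132, C_7=429, C_8=1430, C_9=4862, C_10=16796, C_11=58786, C_12=208012, C_13=742900.

Final answer: C_{13} = 742900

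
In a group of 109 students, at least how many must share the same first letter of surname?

There are 26 possible values for first letter of surname. With 109 students and 26 categories, by pigeonhole: ceiling(109/26).

Final answer: 5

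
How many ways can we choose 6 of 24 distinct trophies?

C(24,6) = 24!/(6! x (24-6)!).

Final answer: C(24,6) = 134596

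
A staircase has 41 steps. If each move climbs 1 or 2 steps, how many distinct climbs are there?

Let f(n) count the ways. The last step is size 1 or 2, so f(n) = f(n-1) + f(n-2) with f(1)=1, f(2)=2.
Computing successive values: f(1)=1, f(2)=2, f(3)=3, f(4)=5, f(5)=8, f(6)=13, f(7)=21, f(8)=34, f(9)=55, f(10)=89, f(11)=144, f(12)=233, f(13)=377, f(14)=610, f(15)=987, f(16)=1597, f(17)=2584, f(18)=4181, f(19)=6765, f(20)=10946, f(21)=17711, f(22)=28657, f(23)=46368, f(24)=75025, f(25)=121393, f(26)=196418, f(27)=317811, f(28)=514229, f(29)=832040, f(30)=1346269, f(31)=2178309, f(32)=3524578, f(33)=5702887, f(34)=9227465, f(35)=14930352, f(36)=24157817, f(37)=39088169, f(38)=63245986, f(39)=102334155, f(40)=165580141, f(41)=267914296.

Final answer: 267914296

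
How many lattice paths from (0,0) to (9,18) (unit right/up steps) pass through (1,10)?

Paths (0,0)->(1,10): C(11,10) = 11.
Paths (1,10)->(9,18): C(16,8) = 12870.
By multiplication principle: 11 x 12870.

Final answer: 141570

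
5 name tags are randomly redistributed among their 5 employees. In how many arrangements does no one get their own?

Use the recurrence D(n) = (n-1)(D(n-1) + D(n-2)) with D(0)=1, D(1)=0.
D(2) = 1 x (0 + 1) = 1
D(3) = 2 x (1 + 0) = 2
D(4) = 3 x (2 + 1) = 9
D(5) = 4 x (D(4) + D(3)) = 4 x (9 + 2)

Final answer: D(5) = 44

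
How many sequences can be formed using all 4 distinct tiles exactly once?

The number of ways to arrange 4 distinct objects is 4!.

Final answer: 4! = 24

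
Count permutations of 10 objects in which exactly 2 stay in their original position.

Choose which 2 elements are fixed: C(10,2) = 45.
Derange the remaining 8 using D(j) = (j-1)(D(j-1) + D(j-2)), D(0)=1, D(1)=0: D(2)=1, D(3)=2, D(4)=9, D(5)=44, D(6)=265, D(7)=1854, D(8)=14833.
Total: 45 x 14833.

Final answer: C(10,2) D(8) = 667485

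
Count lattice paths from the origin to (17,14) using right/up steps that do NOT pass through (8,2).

Total paths to (17,14): C(31,14) = 265182525.
Paths through (8,2): C(10,2) x C(21,12) = 13226850.
Avoiding (8,2): 265182525 - 13226850.

Final answer: 251955675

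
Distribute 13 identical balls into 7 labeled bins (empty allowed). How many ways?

Stars and bars: C(n+k-1, k-1) = C(19,6).

Final answer: C(19,6) = 27132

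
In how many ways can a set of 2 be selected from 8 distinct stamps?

C(8,2) = 8!/(2! x (8-2)!).

Final answer: C(8,2) = 28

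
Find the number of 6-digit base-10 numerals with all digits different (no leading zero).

The leading digit has 9 choices (anything but zero); the next has 9 (anything but the first), then 8, and so on, one fewer each time.
Total: 9 x 9 x 8 x 7 x 6 x 5.

Final answer: 136080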